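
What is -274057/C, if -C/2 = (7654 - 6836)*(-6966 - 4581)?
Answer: -274057/18890892 ≈ -0.014507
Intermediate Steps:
C = 18890892 (C = -2*(7654 - 6836)*(-6966 - 4581) = -1636*(-11547) = -2*(-9445446) = 18890892)
-274057/C = -274057/18890892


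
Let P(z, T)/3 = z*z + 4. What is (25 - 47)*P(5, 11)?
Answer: -1914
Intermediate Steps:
P(z, T) = 12 + 3*z² (P(z, T) = 3*(z*z + 4) = 3*(z² + 4) = 3*(4 + z²) = 12 + 3*z²)
(25 - 47)*P(5, 11) = (25 - 47)*(12 + 3*5²) = -22*(12 + 3*25) = -22*(12 + 75) = -22*87 = -1914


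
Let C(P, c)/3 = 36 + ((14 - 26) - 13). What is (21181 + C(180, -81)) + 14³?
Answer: 23958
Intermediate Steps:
C(P, c) = 33 (C(P, c) = 3*(36 + ((14 - 26) - 13)) = 3*(36 + (-12 - 13)) = 3*(36 - 25) = 3*11 = 33)
(21181 + C(180, -81)) + 14³ = (21181 + 33) + 14³ = 21214 + 2744 = 23958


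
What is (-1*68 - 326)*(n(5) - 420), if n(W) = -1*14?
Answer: 170996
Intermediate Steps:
n(W) = -14
(-1*68 - 326)*(n(5) - 420) = (-1*68 - 326)*(-14 - 420) = (-68 - 326)*(-434) = -394*(-434) = 170996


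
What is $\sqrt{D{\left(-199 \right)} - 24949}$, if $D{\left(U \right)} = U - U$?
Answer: $i \sqrt{24949} \approx 157.95 i$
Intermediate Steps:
$D{\left(U \right)} = 0$
$\sqrt{D{\left(-199 \right)} - 24949} = \sqrt{0 - 24949} = \sqrt{-24949} = i \sqrt{24949}$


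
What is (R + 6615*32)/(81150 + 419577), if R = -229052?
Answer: -17372/500727 ≈ -0.034694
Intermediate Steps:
(R + 6615*32)/(81150 + 419577) = (-229052 + 6615*32)/(81150 + 419577) = (-229052 + 211680)/500727 = -17372*1/500727 = -17372/500727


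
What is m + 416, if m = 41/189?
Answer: 78665/189 ≈ 416.22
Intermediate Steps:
m = 41/189 (m = 41*(1/189) = 41/189 ≈ 0.21693)
m + 416 = 41/189 + 416 = 78665/189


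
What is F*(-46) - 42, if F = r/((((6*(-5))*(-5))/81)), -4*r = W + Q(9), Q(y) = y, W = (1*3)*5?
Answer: 2676/25 ≈ 107.04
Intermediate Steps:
W = 15 (W = 3*5 = 15)
r = -6 (r = -(15 + 9)/4 = -1/4*24 = -6)
F = -81/25 (F = -6/(((6*(-5))*(-5))/81) = -6/(-30*(-5)*(1/81)) = -6/(150*(1/81)) = -6/50/27 = -6*27/50 = -81/25 ≈ -3.2400)
F*(-46) - 42 = -81/25*(-46) - 42 = 3726/25 - 42 = 2676/25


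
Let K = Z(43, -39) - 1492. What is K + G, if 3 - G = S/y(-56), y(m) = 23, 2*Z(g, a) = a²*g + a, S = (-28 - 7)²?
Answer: 716214/23 ≈ 31140.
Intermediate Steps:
S = 1225 (S = (-35)² = 1225)
Z(g, a) = a/2 + g*a²/2 (Z(g, a) = (a²*g + a)/2 = (g*a² + a)/2 = (a + g*a²)/2 = a/2 + g*a²/2)
K = 31190 (K = (½)*(-39)*(1 - 39*43) - 1492 = (½)*(-39)*(1 - 1677) - 1492 = (½)*(-39)*(-1676) - 1492 = 32682 - 1492 = 31190)
G = -1156/23 (G = 3 - 1225/23 = -1156/23 ≈ -50.261)
K + G = 31190 - 1156/23 = 716214/23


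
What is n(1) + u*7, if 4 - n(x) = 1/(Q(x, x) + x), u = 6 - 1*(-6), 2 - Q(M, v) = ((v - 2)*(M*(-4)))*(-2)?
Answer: 967/11 ≈ 87.909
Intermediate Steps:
Q(M, v) = 2 - 8*M*(-2 + v) (Q(M, v) = 2 - (v - 2)*(M*(-4))*(-2) = 2 - (-2 + v)*(-4*M)*(-2) = 2 - (-4*M*(-2 + v))*(-2) = 2 - 8*M*(-2 + v))
u = 12 (u = 6 + 6 = 12)
n(x) = 4 - 1/(2 - 8*x**2 + 17*x) (n(x) = 4 - 1/((2 + 16*x - 8*x*x) + x) = 4 - 1/((2 + 16*x - 8*x**2) + x) = 4 - 1/((2 - 8*x**2 + 16*x) + x) = 4 - 1/(2 - 8*x**2 + 17*x))
n(1) + u*7 = (7 - 32*1**2 + 68*1)/(2 - 8*1**2 + 17*1) + 12*7 = (7 - 32*1 + 68)/(2 - 8*1 + 17) + 84 = (7 - 32 + 68)/(2 - 8 + 17) + 84 = 43/11 + 84 = 967/11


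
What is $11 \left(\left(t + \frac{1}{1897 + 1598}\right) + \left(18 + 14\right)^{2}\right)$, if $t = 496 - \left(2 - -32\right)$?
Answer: $\frac{57129281}{3495} \approx 16346.0$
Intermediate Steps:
$t = 462$ ($t = 496 - \left(2 + 32\right) = 496 - 34 = 462$)
$11 \left(\left(t + \frac{1}{1897 + 1598}\right) + \left(18 + 14\right)^{2}\right) = 11 \left(\left(462 + \frac{1}{1897 + 1598}\right) + \left(18 + 14\right)^{2}\right) = 11 \left(\left(462 + \frac{1}{3495}\right) + 32^{2}\right) = 11 \left(\left(462 + \frac{1}{3495}\right) + 1024\right) = 11 \left(\frac{1614691}{3495} + 1024\right) = 11 \cdot \frac{5193571}{3495} = \frac{57129281}{3495}$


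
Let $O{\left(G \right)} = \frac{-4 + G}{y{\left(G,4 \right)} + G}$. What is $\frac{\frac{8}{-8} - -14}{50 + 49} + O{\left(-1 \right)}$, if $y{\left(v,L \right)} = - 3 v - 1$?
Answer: $- \frac{482}{99} \approx -4.8687$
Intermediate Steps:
$y{\left(v,L \right)} = -1 - 3 v$
$O{\left(G \right)} = \frac{-4 + G}{-1 - 2 G}$ ($O{\left(G \right)} = \frac{-4 + G}{\left(-1 - 3 G\right) + G} = \frac{-4 + G}{-1 - 2 G}$)
$\frac{\frac{8}{-8} - -14}{50 + 49} + O{\left(-1 \right)} = \frac{\frac{8}{-8} - -14}{50 + 49} + \frac{4 - -1}{1 + 2 \left(-1\right)} = \frac{8 \left(- \frac{1}{8}\right) + 14}{99} + \frac{4 + 1}{1 - 2} = \left(-1 + 14\right) \frac{1}{99} + \frac{1}{-1} \cdot 5 = 13 \cdot \frac{1}{99} - 5 = \frac{13}{99} - 5 = - \frac{482}{99}$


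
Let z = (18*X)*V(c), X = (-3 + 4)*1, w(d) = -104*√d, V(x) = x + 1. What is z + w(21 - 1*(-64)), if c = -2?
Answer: -18 - 104*√85 ≈ -976.83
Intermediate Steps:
V(x) = 1 + x
X = 1 (X = 1*1 = 1)
z = -18 (z = (18*1)*(1 - 2) = 18*(-1) = -18)
z + w(21 - 1*(-64)) = -18 - 104*√(21 - 1*(-64)) = -18 - 104*√(21 + 64) = -18 - 104*√85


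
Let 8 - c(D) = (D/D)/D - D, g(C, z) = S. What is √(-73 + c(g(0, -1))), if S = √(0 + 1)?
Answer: I*√65 ≈ 8.0623*I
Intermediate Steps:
S = 1 (S = √1 = 1)
g(C, z) = 1
c(D) = 8 + D - 1/D (c(D) = 8 - ((D/D)/D - D) = 8 - (1/D - D) = 8 + (D - 1/D) = 8 + D - 1/D)
√(-73 + c(g(0, -1))) = √(-73 + (8 + 1 - 1/1)) = √(-73 + (8 + 1 - 1*1)) = √(-73 + (8 + 1 - 1)) = √(-73 + 8) = √(-65) = I*√65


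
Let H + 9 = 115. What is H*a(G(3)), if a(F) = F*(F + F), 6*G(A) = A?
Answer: 53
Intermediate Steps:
G(A) = A/6
a(F) = 2*F² (a(F) = F*(2*F) = 2*F²)
H = 106 (H = -9 + 115 = 106)
H*a(G(3)) = 106*(2*((⅙)*3)²) = 106*(2*(½)²) = 106*(2*(¼)) = 106*(½) = 53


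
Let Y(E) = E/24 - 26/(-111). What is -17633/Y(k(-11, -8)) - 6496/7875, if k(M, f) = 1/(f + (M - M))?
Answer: -140924445856/1830375 ≈ -76992.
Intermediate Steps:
k(M, f) = 1/f (k(M, f) = 1/(f + 0) = 1/f)
Y(E) = 26/111 + E/24 (Y(E) = E*(1/24) - 26*(-1/111) = E/24 + 26/111 = 26/111 + E/24)
-17633/Y(k(-11, -8)) - 6496/7875 = -17633/(26/111 + (1/24)/(-8)) - 6496/7875 = -17633/(26/111 + (1/24)*(-1/8)) - 6496*1/7875 = -17633/(26/111 - 1/192) - 928/1125 = -17633/1627/7104 - 928/1125 = -17633*7104/1627 - 928/1125 = -125264832/1627 - 928/1125 = -140924445856/1830375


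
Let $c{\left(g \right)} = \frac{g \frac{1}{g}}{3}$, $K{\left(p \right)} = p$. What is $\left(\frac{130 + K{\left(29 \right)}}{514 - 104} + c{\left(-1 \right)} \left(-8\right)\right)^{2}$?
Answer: $\frac{7856809}{1512900} \approx 5.1932$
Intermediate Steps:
$c{\left(g \right)} = \frac{1}{3}$ ($c{\left(g \right)} = 1 \cdot \frac{1}{3} = \frac{1}{3}$)
$\left(\frac{130 + K{\left(29 \right)}}{514 - 104} + c{\left(-1 \right)} \left(-8\right)\right)^{2} = \left(\frac{130 + 29}{514 - 104} + \frac{1}{3} \left(-8\right)\right)^{2} = \left(\frac{159}{410} - \frac{8}{3}\right)^{2} = \left(- \frac{2803}{1230}\right)^{2} = \frac{7856809}{1512900}$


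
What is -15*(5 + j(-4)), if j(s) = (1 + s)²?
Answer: -210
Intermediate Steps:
-15*(5 + j(-4)) = -15*(5 + (1 - 4)²) = -15*(5 + (-3)²) = -15*(5 + 9) = -15*14 = -210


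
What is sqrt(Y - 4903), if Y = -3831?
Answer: I*sqrt(8734) ≈ 93.456*I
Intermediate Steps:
sqrt(Y - 4903) = sqrt(-3831 - 4903) = sqrt(-8734) = I*sqrt(8734)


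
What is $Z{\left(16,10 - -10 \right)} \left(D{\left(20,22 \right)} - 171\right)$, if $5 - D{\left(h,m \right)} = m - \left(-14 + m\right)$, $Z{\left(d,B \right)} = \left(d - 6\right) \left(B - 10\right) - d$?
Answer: $-15120$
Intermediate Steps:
$Z{\left(d,B \right)} = - d + \left(-10 + B\right) \left(-6 + d\right)$ ($Z{\left(d,B \right)} = \left(-6 + d\right) \left(-10 + B\right) - d = \left(-10 + B\right) \left(-6 + d\right) - d = - d + \left(-10 + B\right) \left(-6 + d\right)$)
$D{\left(h,m \right)} = -9$ ($D{\left(h,m \right)} = 5 - \left(m - \left(-14 + m\right)\right) = 5 - 14 = -9$)
$Z{\left(16,10 - -10 \right)} \left(D{\left(20,22 \right)} - 171\right) = \left(60 - 176 - 6 \left(10 - -10\right) + \left(10 - -10\right) 16\right) \left(-9 - 171\right) = \left(60 - 176 - 6 \left(10 + 10\right) + \left(10 + 10\right) 16\right) \left(-180\right) = \left(60 - 176 - 120 + 20 \cdot 16\right) \left(-180\right) = \left(60 - 176 - 120 + 320\right) \left(-180\right) = 84 \left(-180\right) = -15120$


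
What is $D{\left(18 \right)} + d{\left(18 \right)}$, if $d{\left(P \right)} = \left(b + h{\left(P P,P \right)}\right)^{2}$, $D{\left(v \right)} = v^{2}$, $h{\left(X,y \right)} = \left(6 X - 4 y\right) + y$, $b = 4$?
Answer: $3587560$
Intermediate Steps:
$h{\left(X,y \right)} = - 3 y + 6 X$ ($h{\left(X,y \right)} = \left(- 4 y + 6 X\right) + y = - 3 y + 6 X$)
$d{\left(P \right)} = \left(4 - 3 P + 6 P^{2}\right)^{2}$ ($d{\left(P \right)} = \left(4 - \left(3 P - 6 P P\right)\right)^{2} = \left(4 + \left(- 3 P + 6 P^{2}\right)\right)^{2} = \left(4 - 3 P + 6 P^{2}\right)^{2}$)
$D{\left(18 \right)} + d{\left(18 \right)} = 18^{2} + \left(4 - 54 + 6 \cdot 18^{2}\right)^{2} = 324 + \left(4 - 54 + 6 \cdot 324\right)^{2} = 324 + \left(4 - 54 + 1944\right)^{2} = 324 + 1894^{2} = 324 + 3587236 = 3587560$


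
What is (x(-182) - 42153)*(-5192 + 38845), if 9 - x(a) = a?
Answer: -1412147186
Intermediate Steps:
x(a) = 9 - a
(x(-182) - 42153)*(-5192 + 38845) = ((9 - 1*(-182)) - 42153)*(-5192 + 38845) = ((9 + 182) - 42153)*33653 = (191 - 42153)*33653 = -41962*33653 = -1412147186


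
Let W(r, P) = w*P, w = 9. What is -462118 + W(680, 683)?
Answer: -455971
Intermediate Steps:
W(r, P) = 9*P
-462118 + W(680, 683) = -462118 + 9*683 = -462118 + 6147 = -455971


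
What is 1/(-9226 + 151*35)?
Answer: -1/3941 ≈ -0.00025374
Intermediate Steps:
1/(-9226 + 151*35) = 1/(-9226 + 5285) = 1/(-3941) = -1/3941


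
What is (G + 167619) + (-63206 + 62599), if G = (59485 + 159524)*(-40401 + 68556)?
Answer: 6166365407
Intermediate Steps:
G = 6166198395 (G = 219009*28155 = 6166198395)
(G + 167619) + (-63206 + 62599) = (6166198395 + 167619) + (-63206 + 62599) = 6166366014 - 607 = 6166365407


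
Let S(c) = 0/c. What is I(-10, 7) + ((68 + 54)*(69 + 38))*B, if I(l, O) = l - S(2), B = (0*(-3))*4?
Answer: -10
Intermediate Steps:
S(c) = 0
B = 0 (B = 0*4 = 0)
I(l, O) = l (I(l, O) = l - 1*0 = l + 0 = l)
I(-10, 7) + ((68 + 54)*(69 + 38))*B = -10 + ((68 + 54)*(69 + 38))*0 = -10 + (122*107)*0 = -10 + 13054*0 = -10 + 0 = -10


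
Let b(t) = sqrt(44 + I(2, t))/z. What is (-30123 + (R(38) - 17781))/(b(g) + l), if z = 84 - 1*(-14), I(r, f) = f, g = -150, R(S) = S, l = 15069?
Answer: -3463647804708/1090413002375 + 2345434*I*sqrt(106)/1090413002375 ≈ -3.1765 + 2.2145e-5*I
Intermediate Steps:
z = 98 (z = 84 + 14 = 98)
b(t) = sqrt(44 + t)/98
(-30123 + (R(38) - 17781))/(b(g) + l) = (-30123 + (38 - 17781))/(sqrt(44 - 150)/98 + 15069) = (-30123 - 17743)/(sqrt(-106)/98 + 15069) = -47866/((I*sqrt(106))/98 + 15069) = -47866/(I*sqrt(106)/98 + 15069) = -47866/(15069 + I*sqrt(106)/98)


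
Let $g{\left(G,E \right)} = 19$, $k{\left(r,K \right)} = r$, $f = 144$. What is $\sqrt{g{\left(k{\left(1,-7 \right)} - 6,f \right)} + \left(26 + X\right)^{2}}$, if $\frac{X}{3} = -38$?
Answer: $\sqrt{7763} \approx 88.108$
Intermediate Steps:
$X = -114$ ($X = 3 \left(-38\right) = -114$)
$\sqrt{g{\left(k{\left(1,-7 \right)} - 6,f \right)} + \left(26 + X\right)^{2}} = \sqrt{19 + \left(26 - 114\right)^{2}} = \sqrt{19 + \left(-88\right)^{2}} = \sqrt{19 + 7744} = \sqrt{7763}$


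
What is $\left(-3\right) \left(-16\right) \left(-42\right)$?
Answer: $-2016$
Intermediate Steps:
$\left(-3\right) \left(-16\right) \left(-42\right) = 48 \left(-42\right) = -2016$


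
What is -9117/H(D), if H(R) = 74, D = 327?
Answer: -9117/74 ≈ -123.20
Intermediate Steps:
-9117/H(D) = -9117/74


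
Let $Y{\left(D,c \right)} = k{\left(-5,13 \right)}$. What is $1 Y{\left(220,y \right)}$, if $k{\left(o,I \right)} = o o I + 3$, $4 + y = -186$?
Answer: $328$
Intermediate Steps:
$y = -190$ ($y = -4 - 186 = -190$)
$k{\left(o,I \right)} = 3 + I o^{2}$ ($k{\left(o,I \right)} = o^{2} I + 3 = I o^{2} + 3 = 3 + I o^{2}$)
$Y{\left(D,c \right)} = 328$ ($Y{\left(D,c \right)} = 3 + 13 \left(-5\right)^{2} = 3 + 13 \cdot 25 = 3 + 325 = 328$)
$1 Y{\left(220,y \right)} = 1 \cdot 328 = 328$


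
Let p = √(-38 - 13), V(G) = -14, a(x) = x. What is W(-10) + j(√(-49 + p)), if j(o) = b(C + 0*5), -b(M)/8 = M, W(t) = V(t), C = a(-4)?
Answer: 18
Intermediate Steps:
C = -4
W(t) = -14
p = I*√51 (p = √(-51) = I*√51 ≈ 7.1414*I)
b(M) = -8*M
j(o) = 32 (j(o) = -8*(-4 + 0*5) = -8*(-4 + 0) = -8*(-4) = 32)
W(-10) + j(√(-49 + p)) = -14 + 32 = 18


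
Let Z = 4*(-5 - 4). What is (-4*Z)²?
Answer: 20736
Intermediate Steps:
Z = -36 (Z = 4*(-9) = -36)
(-4*Z)² = (-4*(-36))² = 144² = 20736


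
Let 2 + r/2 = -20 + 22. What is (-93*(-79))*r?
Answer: 0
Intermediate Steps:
r = 0 (r = -4 + 2*(-20 + 22) = -4 + 2*2 = -4 + 4 = 0)
(-93*(-79))*r = -93*(-79)*0 = 7347*0 = 0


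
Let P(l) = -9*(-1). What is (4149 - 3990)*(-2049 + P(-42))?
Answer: -324360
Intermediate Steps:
P(l) = 9
(4149 - 3990)*(-2049 + P(-42)) = (4149 - 3990)*(-2049 + 9) = 159*(-2040) = -324360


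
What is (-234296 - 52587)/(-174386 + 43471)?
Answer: 286883/130915 ≈ 2.1914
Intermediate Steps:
(-234296 - 52587)/(-174386 + 43471) = -286883/(-130915) = -286883*(-1/130915) = 286883/130915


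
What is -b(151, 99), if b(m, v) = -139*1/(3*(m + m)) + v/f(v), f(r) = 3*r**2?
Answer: 13459/89694 ≈ 0.15005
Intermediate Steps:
b(m, v) = -139/(6*m) + 1/(3*v) (b(m, v) = -139*1/(3*(m + m)) + v/((3*v**2)) = -139*1/(6*m) + v*(1/(3*v**2)) = -139*1/(6*m) + 1/(3*v) = -139/(6*m) + 1/(3*v))
-b(151, 99) = -(-139/6/151 + (1/3)/99) = -(-139/6*1/151 + (1/3)*(1/99)) = -(-139/906 + 1/297) = -1*(-13459/89694) = 13459/89694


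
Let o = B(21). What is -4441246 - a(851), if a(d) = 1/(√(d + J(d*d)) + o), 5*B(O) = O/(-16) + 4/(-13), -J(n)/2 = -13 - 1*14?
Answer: -4346800377091506/978734431 - 1081600*√905/978734431 ≈ -4.4412e+6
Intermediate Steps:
J(n) = 54 (J(n) = -2*(-13 - 1*14) = -2*(-13 - 14) = -2*(-27) = 54)
B(O) = -4/65 - O/80 (B(O) = (O/(-16) + 4/(-13))/5 = (O*(-1/16) + 4*(-1/13))/5 = (-O/16 - 4/13)/5 = (-4/13 - O/16)/5 = -4/65 - O/80)
o = -337/1040 (o = -4/65 - 1/80*21 = -4/65 - 21/80 = -337/1040 ≈ -0.32404)
a(d) = 1/(-337/1040 + √(54 + d)) (a(d) = 1/(√(d + 54) - 337/1040) = 1/(√(54 + d) - 337/1040) = 1/(-337/1040 + √(54 + d)))
-4441246 - a(851) = -4441246 - 1040/(-337 + 1040*√(54 + 851)) = -4441246 - 1040/(-337 + 1040*√905)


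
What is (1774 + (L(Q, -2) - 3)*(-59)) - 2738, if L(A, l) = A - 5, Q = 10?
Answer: -1082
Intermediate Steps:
L(A, l) = -5 + A
(1774 + (L(Q, -2) - 3)*(-59)) - 2738 = (1774 + ((-5 + 10) - 3)*(-59)) - 2738 = (1774 + (5 - 3)*(-59)) - 2738 = (1774 + 2*(-59)) - 2738 = (1774 - 118) - 2738 = 1656 - 2738 = -1082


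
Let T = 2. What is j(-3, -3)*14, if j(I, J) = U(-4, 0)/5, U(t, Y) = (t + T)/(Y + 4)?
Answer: -7/5 ≈ -1.4000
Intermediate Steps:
U(t, Y) = (2 + t)/(4 + Y) (U(t, Y) = (t + 2)/(Y + 4) = (2 + t)/(4 + Y))
j(I, J) = -⅒ (j(I, J) = ((2 - 4)/(4 + 0))/5 = (-2/4)*(⅕) = ((¼)*(-2))*(⅕) = -½*⅕ = -⅒)
j(-3, -3)*14 = -⅒*14 = -7/5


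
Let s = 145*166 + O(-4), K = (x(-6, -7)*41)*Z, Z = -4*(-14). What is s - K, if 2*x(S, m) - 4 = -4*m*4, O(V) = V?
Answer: -109102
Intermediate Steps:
Z = 56
x(S, m) = 2 - 8*m (x(S, m) = 2 + (-4*m*4)/2 = 2 + (-16*m)/2 = 2 - 8*m)
K = 133168 (K = ((2 - 8*(-7))*41)*56 = ((2 + 56)*41)*56 = (58*41)*56 = 2378*56 = 133168)
s = 24066 (s = 145*166 - 4 = 24070 - 4 = 24066)
s - K = 24066 - 1*133168 = 24066 - 133168 = -109102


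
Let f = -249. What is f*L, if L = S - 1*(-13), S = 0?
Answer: -3237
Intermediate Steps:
L = 13 (L = 0 - 1*(-13) = 0 + 13 = 13)
f*L = -249*13 = -3237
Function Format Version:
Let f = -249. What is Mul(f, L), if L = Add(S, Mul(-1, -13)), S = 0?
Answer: -3237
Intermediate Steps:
L = 13 (L = Add(0, Mul(-1, -13)) = Add(0, 13) = 13)
Mul(f, L) = Mul(-249, 13) = -3237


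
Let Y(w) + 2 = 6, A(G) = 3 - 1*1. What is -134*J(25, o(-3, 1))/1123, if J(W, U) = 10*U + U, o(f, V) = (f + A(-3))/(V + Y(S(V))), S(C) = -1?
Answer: 1474/5615 ≈ 0.26251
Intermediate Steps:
A(G) = 2 (A(G) = 3 - 1 = 2)
Y(w) = 4 (Y(w) = -2 + 6 = 4)
o(f, V) = (2 + f)/(4 + V) (o(f, V) = (f + 2)/(V + 4) = (2 + f)/(4 + V))
J(W, U) = 11*U
-134*J(25, o(-3, 1))/1123 = -134*11*((2 - 3)/(4 + 1))/1123 = -134*11*(-1/5)/1123 = -134*11*((⅕)*(-1))/1123 = -134*11*(-⅕)/1123 = -(-1474)/(5*1123) = -134*(-11/5615) = 1474/5615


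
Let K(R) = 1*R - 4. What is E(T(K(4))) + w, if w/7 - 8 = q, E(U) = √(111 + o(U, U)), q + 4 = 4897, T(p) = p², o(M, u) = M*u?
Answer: 34307 + √111 ≈ 34318.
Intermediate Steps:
K(R) = -4 + R (K(R) = R - 4 = -4 + R)
q = 4893 (q = -4 + 4897 = 4893)
E(U) = √(111 + U²) (E(U) = √(111 + U*U) = √(111 + U²))
w = 34307 (w = 56 + 7*4893 = 56 + 34251 = 34307)
E(T(K(4))) + w = √(111 + ((-4 + 4)²)²) + 34307 = √(111 + (0²)²) + 34307 = √(111 + 0²) + 34307 = √(111 + 0) + 34307 = √111 + 34307 = 34307 + √111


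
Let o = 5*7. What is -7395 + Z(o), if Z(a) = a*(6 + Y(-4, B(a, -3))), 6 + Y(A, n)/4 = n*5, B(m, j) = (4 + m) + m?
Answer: 43775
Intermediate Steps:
o = 35
B(m, j) = 4 + 2*m
Y(A, n) = -24 + 20*n (Y(A, n) = -24 + 4*(n*5) = -24 + 4*(5*n) = -24 + 20*n)
Z(a) = a*(62 + 40*a) (Z(a) = a*(6 + (-24 + 20*(4 + 2*a))) = a*(6 + (-24 + (80 + 40*a))) = a*(6 + (56 + 40*a)) = a*(62 + 40*a))
-7395 + Z(o) = -7395 + 2*35*(31 + 20*35) = -7395 + 2*35*(31 + 700) = -7395 + 2*35*731 = -7395 + 51170 = 43775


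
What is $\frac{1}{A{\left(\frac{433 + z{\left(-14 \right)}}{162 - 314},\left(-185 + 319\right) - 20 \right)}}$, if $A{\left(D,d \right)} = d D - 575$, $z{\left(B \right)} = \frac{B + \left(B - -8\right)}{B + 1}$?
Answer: $- \frac{52}{46847} \approx -0.00111$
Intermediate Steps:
$z{\left(B \right)} = \frac{8 + 2 B}{1 + B}$ ($z{\left(B \right)} = \frac{B + \left(B + 8\right)}{1 + B} = \frac{B + \left(8 + B\right)}{1 + B} = \frac{8 + 2 B}{1 + B}$)
$A{\left(D,d \right)} = -575 + D d$ ($A{\left(D,d \right)} = D d - 575 = -575 + D d$)
$\frac{1}{A{\left(\frac{433 + z{\left(-14 \right)}}{162 - 314},\left(-185 + 319\right) - 20 \right)}} = \frac{1}{-575 + \frac{433 + \frac{2 \left(4 - 14\right)}{1 - 14}}{162 - 314} \left(\left(-185 + 319\right) - 20\right)} = \frac{1}{-575 + \frac{433 + 2 \frac{1}{-13} \left(-10\right)}{-152} \left(134 - 20\right)} = \frac{1}{-575 + \left(433 + 2 \left(- \frac{1}{13}\right) \left(-10\right)\right) \left(- \frac{1}{152}\right) 114} = \frac{1}{-575 + \left(433 + \frac{20}{13}\right) \left(- \frac{1}{152}\right) 114} = \frac{1}{-575 + \frac{5649}{13} \left(- \frac{1}{152}\right) 114} = \frac{1}{-575 - \frac{16947}{52}} = \frac{1}{- \frac{46847}{52}} = - \frac{52}{46847}$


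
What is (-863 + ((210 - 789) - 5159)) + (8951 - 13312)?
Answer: -10962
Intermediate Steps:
(-863 + ((210 - 789) - 5159)) + (8951 - 13312) = (-863 + (-579 - 5159)) - 4361 = (-863 - 5738) - 4361 = -6601 - 4361 = -10962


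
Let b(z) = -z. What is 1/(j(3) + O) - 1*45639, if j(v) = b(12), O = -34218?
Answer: -1562222971/34230 ≈ -45639.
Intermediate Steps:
j(v) = -12 (j(v) = -1*12 = -12)
1/(j(3) + O) - 1*45639 = 1/(-12 - 34218) - 1*45639 = 1/(-34230) - 45639 = -1/34230 - 45639 = -1562222971/34230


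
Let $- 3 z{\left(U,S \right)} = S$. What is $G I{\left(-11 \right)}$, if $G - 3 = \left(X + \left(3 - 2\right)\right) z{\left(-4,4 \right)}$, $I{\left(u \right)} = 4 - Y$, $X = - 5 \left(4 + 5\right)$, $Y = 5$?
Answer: $- \frac{185}{3} \approx -61.667$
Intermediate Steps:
$z{\left(U,S \right)} = - \frac{S}{3}$
$X = -45$ ($X = \left(-5\right) 9 = -45$)
$I{\left(u \right)} = -1$ ($I{\left(u \right)} = 4 - 5 = -1$)
$G = \frac{185}{3}$ ($G = 3 + \left(-45 + \left(3 - 2\right)\right) \left(\left(- \frac{1}{3}\right) 4\right) = 3 + \left(-45 + 1\right) \left(- \frac{4}{3}\right) = 3 - - \frac{176}{3} = 3 + \frac{176}{3} = \frac{185}{3} \approx 61.667$)
$G I{\left(-11 \right)} = \frac{185}{3} \left(-1\right) = - \frac{185}{3}$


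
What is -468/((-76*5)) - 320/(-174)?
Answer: 25379/8265 ≈ 3.0707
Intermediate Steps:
-468/((-76*5)) - 320/(-174) = -468/(-380) - 320*(-1/174) = -468*(-1/380) + 160/87 = 117/95 + 160/87 = 25379/8265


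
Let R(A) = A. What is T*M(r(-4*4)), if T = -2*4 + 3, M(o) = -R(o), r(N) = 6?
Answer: 30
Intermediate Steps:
M(o) = -o
T = -5 (T = -8 + 3 = -5)
T*M(r(-4*4)) = -(-5)*6 = -5*(-6) = 30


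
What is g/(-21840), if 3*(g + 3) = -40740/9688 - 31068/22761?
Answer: 12749393/57332227680 ≈ 0.00022238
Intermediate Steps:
g = -12749393/2625102 (g = -3 + (-40740/9688 - 31068/22761)/3 = -3 + (-40740*1/9688 - 31068*1/22761)/3 = -3 + (-1455/346 - 3452/2529)/3 = -3 + (⅓)*(-4874087/875034) = -3 - 4874087/2625102 = -12749393/2625102 ≈ -4.8567)
g/(-21840) = -12749393/2625102/(-21840) = -12749393/2625102*(-1/21840) = 12749393/57332227680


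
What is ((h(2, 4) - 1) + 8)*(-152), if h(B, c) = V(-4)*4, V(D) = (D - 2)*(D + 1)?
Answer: -12008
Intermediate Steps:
V(D) = (1 + D)*(-2 + D) (V(D) = (-2 + D)*(1 + D) = (1 + D)*(-2 + D))
h(B, c) = 72 (h(B, c) = (-2 + (-4)² - 1*(-4))*4 = (-2 + 16 + 4)*4 = 18*4 = 72)
((h(2, 4) - 1) + 8)*(-152) = ((72 - 1) + 8)*(-152) = (71 + 8)*(-152) = 79*(-152) = -12008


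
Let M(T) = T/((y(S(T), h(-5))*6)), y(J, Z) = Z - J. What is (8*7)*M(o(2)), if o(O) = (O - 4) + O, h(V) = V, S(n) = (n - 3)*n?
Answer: 0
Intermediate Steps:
S(n) = n*(-3 + n) (S(n) = (-3 + n)*n = n*(-3 + n))
o(O) = -4 + 2*O (o(O) = (-4 + O) + O = -4 + 2*O)
M(T) = T/(-30 - 6*T*(-3 + T)) (M(T) = T/(((-5 - T*(-3 + T))*6)) = T/(-30 - 6*T*(-3 + T)))
(8*7)*M(o(2)) = (8*7)*(-(-4 + 2*2)/(30 + 6*(-4 + 2*2)*(-3 + (-4 + 2*2)))) = 56*(-(-4 + 4)/(30 + 6*(-4 + 4)*(-3 + (-4 + 4)))) = 56*(-1*0/(30 + 6*0*(-3 + 0))) = 56*(-1*0/(30 + 6*0*(-3))) = 56*(-1*0/(30 + 0)) = 56*(-1*0/30) = 56*(-1*0*1/30) = 56*0 = 0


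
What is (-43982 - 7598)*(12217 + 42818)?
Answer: -2838705300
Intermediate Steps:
(-43982 - 7598)*(12217 + 42818) = -51580*55035 = -2838705300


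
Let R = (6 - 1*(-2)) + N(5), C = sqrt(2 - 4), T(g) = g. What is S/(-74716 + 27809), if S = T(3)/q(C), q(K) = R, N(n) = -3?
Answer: -3/234535 ≈ -1.2791e-5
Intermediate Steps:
C = I*sqrt(2) (C = sqrt(-2) = I*sqrt(2) ≈ 1.4142*I)
R = 5 (R = (6 - 1*(-2)) - 3 = (6 + 2) - 3 = 8 - 3 = 5)
q(K) = 5
S = 3/5 ≈ 0.60000
S/(-74716 + 27809) = (3/5)/(-74716 + 27809) = (3/5)/(-46907) = -1/46907*3/5 = -3/234535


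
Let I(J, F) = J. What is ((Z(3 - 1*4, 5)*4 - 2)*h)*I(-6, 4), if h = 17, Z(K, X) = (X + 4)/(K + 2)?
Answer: -3468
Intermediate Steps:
Z(K, X) = (4 + X)/(2 + K)
((Z(3 - 1*4, 5)*4 - 2)*h)*I(-6, 4) = ((((4 + 5)/(2 + (3 - 1*4)))*4 - 2)*17)*(-6) = (((9/(2 + (3 - 4)))*4 - 2)*17)*(-6) = (((9/(2 - 1))*4 - 2)*17)*(-6) = (((9/1)*4 - 2)*17)*(-6) = (((1*9)*4 - 2)*17)*(-6) = ((9*4 - 2)*17)*(-6) = ((36 - 2)*17)*(-6) = (34*17)*(-6) = 578*(-6) = -3468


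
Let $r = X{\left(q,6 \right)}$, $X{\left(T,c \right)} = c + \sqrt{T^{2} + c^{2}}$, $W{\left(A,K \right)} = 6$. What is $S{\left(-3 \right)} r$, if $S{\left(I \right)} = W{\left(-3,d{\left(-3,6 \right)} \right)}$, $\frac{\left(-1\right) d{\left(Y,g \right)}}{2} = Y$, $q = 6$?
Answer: $36 + 36 \sqrt{2} \approx 86.912$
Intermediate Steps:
$d{\left(Y,g \right)} = - 2 Y$
$S{\left(I \right)} = 6$
$r = 6 + 6 \sqrt{2}$ ($r = 6 + \sqrt{6^{2} + 6^{2}} = 6 + \sqrt{36 + 36} = 6 + \sqrt{72} = 6 + 6 \sqrt{2} \approx 14.485$)
$S{\left(-3 \right)} r = 6 \left(6 + 6 \sqrt{2}\right) = 36 + 36 \sqrt{2}$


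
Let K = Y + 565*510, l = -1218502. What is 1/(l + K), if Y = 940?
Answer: -1/929412 ≈ -1.0759e-6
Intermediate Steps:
K = 289090 (K = 940 + 565*510 = 940 + 288150 = 289090)
1/(l + K) = 1/(-1218502 + 289090) = 1/(-929412) = -1/929412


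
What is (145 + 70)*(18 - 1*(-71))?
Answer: 19135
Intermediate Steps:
(145 + 70)*(18 - 1*(-71)) = 215*(18 + 71) = 215*89 = 19135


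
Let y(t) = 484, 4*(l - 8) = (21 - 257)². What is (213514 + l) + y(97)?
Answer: 227930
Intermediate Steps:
l = 13932 (l = 8 + (21 - 257)²/4 = 8 + (¼)*(-236)² = 8 + (¼)*55696 = 8 + 13924 = 13932)
(213514 + l) + y(97) = (213514 + 13932) + 484 = 227446 + 484 = 227930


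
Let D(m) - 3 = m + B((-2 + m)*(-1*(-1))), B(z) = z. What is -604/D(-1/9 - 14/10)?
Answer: 27180/91 ≈ 298.68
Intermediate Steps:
D(m) = 1 + 2*m (D(m) = 3 + (m + (-2 + m)*(-1*(-1))) = 3 + (m + (-2 + m)*1) = 3 + (m + (-2 + m)) = 3 + (-2 + 2*m) = 1 + 2*m)
-604/D(-1/9 - 14/10) = -604/(1 + 2*(-1/9 - 14/10)) = -604/(1 + 2*(-1*⅑ - 14*⅒)) = -604/(1 + 2*(-⅑ - 7/5)) = -604/(1 + 2*(-68/45)) = -604/(1 - 136/45) = -604/(-91/45) = -604*(-45/91) = 27180/91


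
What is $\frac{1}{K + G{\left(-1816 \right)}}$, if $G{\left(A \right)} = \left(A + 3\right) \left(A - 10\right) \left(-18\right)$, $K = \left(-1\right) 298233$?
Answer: $- \frac{1}{59887917} \approx -1.6698 \cdot 10^{-8}$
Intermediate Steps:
$K = -298233$
$G{\left(A \right)} = - 18 \left(-10 + A\right) \left(3 + A\right)$ ($G{\left(A \right)} = \left(3 + A\right) \left(-10 + A\right) \left(-18\right) = \left(-10 + A\right) \left(3 + A\right) \left(-18\right) = - 18 \left(-10 + A\right) \left(3 + A\right)$)
$\frac{1}{K + G{\left(-1816 \right)}} = \frac{1}{-298233 + \left(540 - 18 \left(-1816\right)^{2} + 126 \left(-1816\right)\right)} = \frac{1}{-298233 - 59589684} = \frac{1}{-59887917} = - \frac{1}{59887917}$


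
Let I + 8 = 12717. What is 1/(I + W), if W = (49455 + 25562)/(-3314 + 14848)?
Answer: 11534/146660623 ≈ 7.8644e-5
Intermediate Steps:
I = 12709 (I = -8 + 12717 = 12709)
W = 75017/11534 ≈ 6.5040
1/(I + W) = 1/(12709 + 75017/11534) = 1/(146660623/11534) = 11534/146660623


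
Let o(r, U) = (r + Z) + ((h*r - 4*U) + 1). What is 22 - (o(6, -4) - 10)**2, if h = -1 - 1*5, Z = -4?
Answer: -707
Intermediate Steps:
h = -6 (h = -1 - 5 = -6)
o(r, U) = -3 - 5*r - 4*U (o(r, U) = (r - 4) + ((-6*r - 4*U) + 1) = (-4 + r) + (1 - 6*r - 4*U) = -3 - 5*r - 4*U)
22 - (o(6, -4) - 10)**2 = 22 - ((-3 - 5*6 - 4*(-4)) - 10)**2 = 22 - ((-3 - 30 + 16) - 10)**2 = 22 - (-17 - 10)**2 = 22 - 1*(-27)**2 = 22 - 1*729 = 22 - 729 = -707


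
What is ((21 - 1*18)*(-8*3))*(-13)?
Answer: 936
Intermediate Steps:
((21 - 1*18)*(-8*3))*(-13) = ((21 - 18)*(-24))*(-13) = (3*(-24))*(-13) = -72*(-13) = 936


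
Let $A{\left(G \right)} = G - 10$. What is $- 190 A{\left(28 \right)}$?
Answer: $-3420$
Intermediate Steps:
$A{\left(G \right)} = -10 + G$ ($A{\left(G \right)} = G - 10 = -10 + G$)
$- 190 A{\left(28 \right)} = - 190 \left(-10 + 28\right) = \left(-190\right) 18 = -3420$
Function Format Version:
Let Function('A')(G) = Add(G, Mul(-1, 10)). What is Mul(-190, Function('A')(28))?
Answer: -3420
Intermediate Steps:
Function('A')(G) = Add(-10, G) (Function('A')(G) = Add(G, -10) = Add(-10, G))
Mul(-190, Function('A')(28)) = Mul(-190, Add(-10, 28)) = Mul(-190, 18) = -3420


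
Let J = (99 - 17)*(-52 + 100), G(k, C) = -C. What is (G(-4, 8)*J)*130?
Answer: -4093440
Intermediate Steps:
J = 3936 (J = 82*48 = 3936)
(G(-4, 8)*J)*130 = (-1*8*3936)*130 = -8*3936*130 = -31488*130 = -4093440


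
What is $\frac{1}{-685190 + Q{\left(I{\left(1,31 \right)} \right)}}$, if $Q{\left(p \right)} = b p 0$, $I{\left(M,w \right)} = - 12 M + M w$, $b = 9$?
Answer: $- \frac{1}{685190} \approx -1.4594 \cdot 10^{-6}$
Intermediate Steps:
$Q{\left(p \right)} = 0$ ($Q{\left(p \right)} = 9 p 0 = 0$)
$\frac{1}{-685190 + Q{\left(I{\left(1,31 \right)} \right)}} = \frac{1}{-685190 + 0} = \frac{1}{-685190} = - \frac{1}{685190}$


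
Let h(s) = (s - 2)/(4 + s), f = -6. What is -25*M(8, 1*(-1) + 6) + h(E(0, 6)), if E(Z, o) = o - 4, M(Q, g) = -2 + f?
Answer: 200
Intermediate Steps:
M(Q, g) = -8 (M(Q, g) = -2 - 6 = -8)
E(Z, o) = -4 + o
h(s) = (-2 + s)/(4 + s)
-25*M(8, 1*(-1) + 6) + h(E(0, 6)) = -25*(-8) + (-2 + (-4 + 6))/(4 + (-4 + 6)) = 200 + (-2 + 2)/(4 + 2) = 200 + 0/6 = 200 + (1/6)*0 = 200 + 0 = 200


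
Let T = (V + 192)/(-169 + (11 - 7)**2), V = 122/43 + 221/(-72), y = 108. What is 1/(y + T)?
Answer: 473688/50564591 ≈ 0.0093680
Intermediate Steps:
V = -719/3096 (V = 122*(1/43) + 221*(-1/72) = 122/43 - 221/72 = -719/3096 ≈ -0.23224)
T = -593713/473688 (T = (-719/3096 + 192)/(-169 + (11 - 7)**2) = 593713/(3096*(-169 + 4**2)) = 593713/(3096*(-169 + 16)) = (593713/3096)/(-153) = (593713/3096)*(-1/153) = -593713/473688 ≈ -1.2534)
1/(y + T) = 1/(108 - 593713/473688) = 1/(50564591/473688) = 473688/50564591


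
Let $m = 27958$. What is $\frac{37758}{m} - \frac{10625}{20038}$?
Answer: $\frac{32824361}{40015886} \approx 0.82028$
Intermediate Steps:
$\frac{37758}{m} - \frac{10625}{20038} = \frac{37758}{27958} - \frac{10625}{20038} = 37758 \cdot \frac{1}{27958} - \frac{10625}{20038} = \frac{2697}{1997} - \frac{10625}{20038} = \frac{32824361}{40015886}$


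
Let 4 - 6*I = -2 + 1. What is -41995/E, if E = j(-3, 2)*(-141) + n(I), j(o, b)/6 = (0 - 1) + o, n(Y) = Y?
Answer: -251970/20309 ≈ -12.407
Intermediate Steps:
I = ⅚ (I = ⅔ - (-2 + 1)/6 = ⅔ - ⅙*(-1) = ⅔ + ⅙ = ⅚ ≈ 0.83333)
j(o, b) = -6 + 6*o (j(o, b) = 6*((0 - 1) + o) = 6*(-1 + o) = -6 + 6*o)
E = 20309/6 (E = (-6 + 6*(-3))*(-141) + ⅚ = (-6 - 18)*(-141) + ⅚ = -24*(-141) + ⅚ = 3384 + ⅚ = 20309/6 ≈ 3384.8)
-41995/E = -41995/20309/6 = -41995*6/20309 = -251970/20309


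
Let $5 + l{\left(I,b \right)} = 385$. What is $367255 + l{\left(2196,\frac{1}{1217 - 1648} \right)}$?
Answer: $367635$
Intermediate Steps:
$l{\left(I,b \right)} = 380$ ($l{\left(I,b \right)} = -5 + 385 = 380$)
$367255 + l{\left(2196,\frac{1}{1217 - 1648} \right)} = 367255 + 380 = 367635$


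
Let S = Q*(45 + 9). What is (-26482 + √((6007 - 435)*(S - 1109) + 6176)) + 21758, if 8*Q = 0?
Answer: -4724 + 54*I*√2117 ≈ -4724.0 + 2484.6*I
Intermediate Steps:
Q = 0 (Q = (⅛)*0 = 0)
S = 0 (S = 0*(45 + 9) = 0*54 = 0)
(-26482 + √((6007 - 435)*(S - 1109) + 6176)) + 21758 = (-26482 + √((6007 - 435)*(0 - 1109) + 6176)) + 21758 = (-26482 + √(5572*(-1109) + 6176)) + 21758 = (-26482 + √(-6179348 + 6176)) + 21758 = (-26482 + √(-6173172)) + 21758 = (-26482 + 54*I*√2117) + 21758 = -4724 + 54*I*√2117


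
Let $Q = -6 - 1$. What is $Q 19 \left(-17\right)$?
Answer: $2261$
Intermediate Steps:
$Q = -7$
$Q 19 \left(-17\right) = \left(-7\right) 19 \left(-17\right) = \left(-133\right) \left(-17\right) = 2261$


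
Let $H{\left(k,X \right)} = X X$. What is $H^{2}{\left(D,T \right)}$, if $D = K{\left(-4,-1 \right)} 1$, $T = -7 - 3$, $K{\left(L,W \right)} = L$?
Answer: $10000$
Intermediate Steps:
$T = -10$ ($T = -7 - 3 = -10$)
$D = -4$ ($D = \left(-4\right) 1 = -4$)
$H{\left(k,X \right)} = X^{2}$
$H^{2}{\left(D,T \right)} = \left(\left(-10\right)^{2}\right)^{2} = 100^{2} = 10000$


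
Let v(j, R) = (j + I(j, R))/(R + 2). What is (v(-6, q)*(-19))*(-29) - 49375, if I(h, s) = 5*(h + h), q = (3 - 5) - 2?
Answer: -31192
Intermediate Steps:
q = -4 (q = -2 - 2 = -4)
I(h, s) = 10*h (I(h, s) = 5*(2*h) = 10*h)
v(j, R) = 11*j/(2 + R) (v(j, R) = (j + 10*j)/(R + 2) = (11*j)/(2 + R) = 11*j/(2 + R))
(v(-6, q)*(-19))*(-29) - 49375 = ((11*(-6)/(2 - 4))*(-19))*(-29) - 49375 = ((11*(-6)/(-2))*(-19))*(-29) - 49375 = ((11*(-6)*(-1/2))*(-19))*(-29) - 49375 = (33*(-19))*(-29) - 49375 = -627*(-29) - 49375 = 18183 - 49375 = -31192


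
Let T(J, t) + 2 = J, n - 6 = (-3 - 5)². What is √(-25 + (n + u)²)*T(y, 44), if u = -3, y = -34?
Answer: -432*√31 ≈ -2405.3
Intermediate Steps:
n = 70 (n = 6 + (-3 - 5)² = 6 + (-8)² = 6 + 64 = 70)
T(J, t) = -2 + J
√(-25 + (n + u)²)*T(y, 44) = √(-25 + (70 - 3)²)*(-2 - 34) = √(-25 + 67²)*(-36) = √(-25 + 4489)*(-36) = √4464*(-36) = (12*√31)*(-36) = -432*√31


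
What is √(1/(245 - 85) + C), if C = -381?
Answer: I*√609590/40 ≈ 19.519*I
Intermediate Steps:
√(1/(245 - 85) + C) = √(1/(245 - 85) - 381) = √(1/160 - 381) = √(-60959/160) = I*√609590/40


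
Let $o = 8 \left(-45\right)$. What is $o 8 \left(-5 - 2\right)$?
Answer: $20160$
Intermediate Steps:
$o = -360$
$o 8 \left(-5 - 2\right) = - 360 \cdot 8 \left(-5 - 2\right) = - 360 \cdot 8 \left(-7\right) = \left(-360\right) \left(-56\right) = 20160$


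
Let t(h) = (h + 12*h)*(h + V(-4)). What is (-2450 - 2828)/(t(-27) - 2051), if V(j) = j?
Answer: -2639/4415 ≈ -0.59774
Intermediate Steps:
t(h) = 13*h*(-4 + h) (t(h) = (h + 12*h)*(h - 4) = (13*h)*(-4 + h) = 13*h*(-4 + h))
(-2450 - 2828)/(t(-27) - 2051) = (-2450 - 2828)/(13*(-27)*(-4 - 27) - 2051) = -5278/(13*(-27)*(-31) - 2051) = -5278/(10881 - 2051) = -5278/8830 = -5278*1/8830 = -2639/4415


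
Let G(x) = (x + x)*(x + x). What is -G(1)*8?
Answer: -32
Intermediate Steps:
G(x) = 4*x**2 (G(x) = (2*x)*(2*x) = 4*x**2)
-G(1)*8 = -4*1**2*8 = -4*1*8 = -4*8 = -1*32 = -32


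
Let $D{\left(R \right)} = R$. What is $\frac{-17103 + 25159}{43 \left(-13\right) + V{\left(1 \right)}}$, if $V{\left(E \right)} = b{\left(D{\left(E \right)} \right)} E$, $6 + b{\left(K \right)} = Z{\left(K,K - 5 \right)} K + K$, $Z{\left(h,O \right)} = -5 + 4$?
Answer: $- \frac{8056}{565} \approx -14.258$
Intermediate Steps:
$Z{\left(h,O \right)} = -1$
$b{\left(K \right)} = -6$ ($b{\left(K \right)} = -6 + \left(- K + K\right) = -6 + 0 = -6$)
$V{\left(E \right)} = - 6 E$
$\frac{-17103 + 25159}{43 \left(-13\right) + V{\left(1 \right)}} = \frac{-17103 + 25159}{43 \left(-13\right) - 6} = \frac{8056}{-559 - 6} = \frac{8056}{-565} = 8056 \left(- \frac{1}{565}\right) = - \frac{8056}{565}$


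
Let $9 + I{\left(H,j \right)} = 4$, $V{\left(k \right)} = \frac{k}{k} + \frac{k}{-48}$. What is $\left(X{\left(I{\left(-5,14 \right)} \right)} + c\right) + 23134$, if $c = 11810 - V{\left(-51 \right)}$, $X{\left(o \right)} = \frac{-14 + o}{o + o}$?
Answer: $\frac{2795507}{80} \approx 34944.0$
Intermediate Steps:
$V{\left(k \right)} = 1 - \frac{k}{48}$ ($V{\left(k \right)} = 1 + k \left(- \frac{1}{48}\right) = 1 - \frac{k}{48}$)
$I{\left(H,j \right)} = -5$ ($I{\left(H,j \right)} = -9 + 4 = -5$)
$X{\left(o \right)} = \frac{-14 + o}{2 o}$
$c = \frac{188927}{16}$ ($c = 11810 - \left(1 - - \frac{17}{16}\right) = 11810 - \left(1 + \frac{17}{16}\right) = 11810 - \frac{33}{16} = \frac{188927}{16} \approx 11808.0$)
$\left(X{\left(I{\left(-5,14 \right)} \right)} + c\right) + 23134 = \left(\frac{-14 - 5}{2 \left(-5\right)} + \frac{188927}{16}\right) + 23134 = \left(\frac{1}{2} \left(- \frac{1}{5}\right) \left(-19\right) + \frac{188927}{16}\right) + 23134 = \left(\frac{19}{10} + \frac{188927}{16}\right) + 23134 = \frac{944787}{80} + 23134 = \frac{2795507}{80}$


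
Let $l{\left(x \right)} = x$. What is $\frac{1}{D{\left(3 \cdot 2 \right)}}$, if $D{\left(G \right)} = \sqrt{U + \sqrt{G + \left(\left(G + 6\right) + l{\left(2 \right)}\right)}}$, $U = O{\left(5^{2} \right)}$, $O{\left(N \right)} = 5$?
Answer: $\frac{1}{\sqrt{5 + 2 \sqrt{5}}} \approx 0.32492$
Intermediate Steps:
$U = 5$
$D{\left(G \right)} = \sqrt{5 + \sqrt{8 + 2 G}}$ ($D{\left(G \right)} = \sqrt{5 + \sqrt{G + \left(\left(G + 6\right) + 2\right)}} = \sqrt{5 + \sqrt{G + \left(\left(6 + G\right) + 2\right)}} = \sqrt{5 + \sqrt{G + \left(8 + G\right)}} = \sqrt{5 + \sqrt{8 + 2 G}}$)
$\frac{1}{D{\left(3 \cdot 2 \right)}} = \frac{1}{\sqrt{5 + \sqrt{2} \sqrt{4 + 3 \cdot 2}}} = \frac{1}{\sqrt{5 + \sqrt{2} \sqrt{4 + 6}}} = \frac{1}{\sqrt{5 + \sqrt{2} \sqrt{10}}} = \frac{1}{\sqrt{5 + 2 \sqrt{5}}}$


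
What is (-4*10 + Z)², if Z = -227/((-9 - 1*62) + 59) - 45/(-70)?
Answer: 2948089/7056 ≈ 417.81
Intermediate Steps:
Z = 1643/84 (Z = -227/((-9 - 62) + 59) - 45*(-1/70) = -227/(-71 + 59) + 9/14 = -227/(-12) + 9/14 = -227*(-1/12) + 9/14 = 227/12 + 9/14 = 1643/84 ≈ 19.560)
(-4*10 + Z)² = (-4*10 + 1643/84)² = (-40 + 1643/84)² = (-1717/84)² = 2948089/7056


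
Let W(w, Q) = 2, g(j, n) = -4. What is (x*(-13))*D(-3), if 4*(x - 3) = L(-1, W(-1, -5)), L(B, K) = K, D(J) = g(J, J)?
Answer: 182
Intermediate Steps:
D(J) = -4
x = 7/2 (x = 3 + (1/4)*2 = 3 + 1/2 = 7/2 ≈ 3.5000)
(x*(-13))*D(-3) = ((7/2)*(-13))*(-4) = -91/2*(-4) = 182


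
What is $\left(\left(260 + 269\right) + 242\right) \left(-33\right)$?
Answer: $-25443$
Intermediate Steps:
$\left(\left(260 + 269\right) + 242\right) \left(-33\right) = \left(529 + 242\right) \left(-33\right) = 771 \left(-33\right) = -25443$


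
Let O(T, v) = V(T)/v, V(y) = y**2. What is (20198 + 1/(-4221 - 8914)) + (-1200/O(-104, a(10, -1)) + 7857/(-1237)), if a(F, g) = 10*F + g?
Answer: 221657247489853/10983644620 ≈ 20181.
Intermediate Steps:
a(F, g) = g + 10*F
O(T, v) = T**2/v
(20198 + 1/(-4221 - 8914)) + (-1200/O(-104, a(10, -1)) + 7857/(-1237)) = (20198 + 1/(-4221 - 8914)) + (-1200/((-104)**2/(-1 + 10*10)) + 7857/(-1237)) = (20198 + 1/(-13135)) + (-1200/(10816/(-1 + 100)) + 7857*(-1/1237)) = (20198 - 1/13135) + (-1200/(10816/99) - 7857/1237) = 265300729/13135 + (-1200/(10816*(1/99)) - 7857/1237) = 265300729/13135 + (-1200/10816/99 - 7857/1237) = 265300729/13135 + (-1200*99/10816 - 7857/1237) = 265300729/13135 + (-7425/676 - 7857/1237) = 265300729/13135 - 14496057/836212 = 221657247489853/10983644620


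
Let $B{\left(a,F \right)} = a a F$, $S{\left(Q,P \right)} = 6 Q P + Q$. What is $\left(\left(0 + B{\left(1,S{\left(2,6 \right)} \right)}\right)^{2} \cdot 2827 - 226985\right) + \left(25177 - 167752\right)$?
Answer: $15111092$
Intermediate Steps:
$S{\left(Q,P \right)} = Q + 6 P Q$ ($S{\left(Q,P \right)} = 6 P Q + Q = Q + 6 P Q$)
$B{\left(a,F \right)} = F a^{2}$ ($B{\left(a,F \right)} = a^{2} F = F a^{2}$)
$\left(\left(0 + B{\left(1,S{\left(2,6 \right)} \right)}\right)^{2} \cdot 2827 - 226985\right) + \left(25177 - 167752\right) = \left(\left(0 + 2 \left(1 + 6 \cdot 6\right) 1^{2}\right)^{2} \cdot 2827 - 226985\right) + \left(25177 - 167752\right) = \left(\left(0 + 2 \left(1 + 36\right) 1\right)^{2} \cdot 2827 - 226985\right) - 142575 = \left(\left(0 + 2 \cdot 37 \cdot 1\right)^{2} \cdot 2827 - 226985\right) - 142575 = \left(\left(0 + 74 \cdot 1\right)^{2} \cdot 2827 - 226985\right) - 142575 = \left(\left(0 + 74\right)^{2} \cdot 2827 - 226985\right) - 142575 = \left(74^{2} \cdot 2827 - 226985\right) - 142575 = \left(5476 \cdot 2827 - 226985\right) - 142575 = \left(15480652 - 226985\right) - 142575 = 15253667 - 142575 = 15111092$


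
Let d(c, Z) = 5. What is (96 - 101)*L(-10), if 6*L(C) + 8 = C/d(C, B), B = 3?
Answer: 25/3 ≈ 8.3333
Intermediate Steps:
L(C) = -4/3 + C/30 (L(C) = -4/3 + (C/5)/6 = -4/3 + C/30)
(96 - 101)*L(-10) = (96 - 101)*(-4/3 + (1/30)*(-10)) = -5*(-4/3 - ⅓) = -5*(-5/3) = 25/3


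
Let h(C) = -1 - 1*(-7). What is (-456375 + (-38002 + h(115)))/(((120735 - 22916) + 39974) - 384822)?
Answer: 494371/247029 ≈ 2.0013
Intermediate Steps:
h(C) = 6 (h(C) = -1 + 7 = 6)
(-456375 + (-38002 + h(115)))/(((120735 - 22916) + 39974) - 384822) = (-456375 + (-38002 + 6))/(((120735 - 22916) + 39974) - 384822) = (-456375 - 37996)/((97819 + 39974) - 384822) = -494371/(137793 - 384822) = -494371/(-247029) = -494371*(-1/247029) = 494371/247029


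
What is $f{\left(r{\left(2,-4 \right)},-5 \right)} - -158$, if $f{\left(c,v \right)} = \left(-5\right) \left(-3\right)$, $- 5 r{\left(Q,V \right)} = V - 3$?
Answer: $173$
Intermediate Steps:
$r{\left(Q,V \right)} = \frac{3}{5} - \frac{V}{5}$ ($r{\left(Q,V \right)} = - \frac{V - 3}{5} = - \frac{-3 + V}{5} = \frac{3}{5} - \frac{V}{5}$)
$f{\left(c,v \right)} = 15$
$f{\left(r{\left(2,-4 \right)},-5 \right)} - -158 = 15 - -158 = 15 + 158 = 173$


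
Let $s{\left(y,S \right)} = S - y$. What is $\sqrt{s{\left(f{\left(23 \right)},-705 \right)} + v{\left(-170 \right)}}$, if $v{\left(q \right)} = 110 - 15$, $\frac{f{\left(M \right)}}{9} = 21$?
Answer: $i \sqrt{799} \approx 28.267 i$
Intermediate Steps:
$f{\left(M \right)} = 189$ ($f{\left(M \right)} = 9 \cdot 21 = 189$)
$v{\left(q \right)} = 95$
$\sqrt{s{\left(f{\left(23 \right)},-705 \right)} + v{\left(-170 \right)}} = \sqrt{\left(-705 - 189\right) + 95} = \sqrt{-894 + 95} = \sqrt{-799} = i \sqrt{799}$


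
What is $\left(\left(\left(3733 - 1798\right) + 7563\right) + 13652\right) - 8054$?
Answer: $15096$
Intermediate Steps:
$\left(\left(\left(3733 - 1798\right) + 7563\right) + 13652\right) - 8054 = \left(\left(1935 + 7563\right) + 13652\right) - 8054 = \left(9498 + 13652\right) - 8054 = 23150 - 8054 = 15096$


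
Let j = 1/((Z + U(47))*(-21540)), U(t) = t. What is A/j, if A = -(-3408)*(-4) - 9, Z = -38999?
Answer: -11445154757280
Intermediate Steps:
A = -13641 (A = -142*96 - 9 = -13632 - 9 = -13641)
j = 1/839026080 (j = 1/((-38999 + 47)*(-21540)) = -1/21540/(-38952) = -1/38952*(-1/21540) = 1/839026080 ≈ 1.1919e-9)
A/j = -13641/1/839026080 = -13641*839026080 = -11445154757280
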